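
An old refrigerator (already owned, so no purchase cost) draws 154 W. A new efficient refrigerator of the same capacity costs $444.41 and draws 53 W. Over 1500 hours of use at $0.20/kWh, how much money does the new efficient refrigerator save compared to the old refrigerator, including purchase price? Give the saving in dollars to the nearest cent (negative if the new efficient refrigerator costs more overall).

old refrigerator: $0.00 + (154/1000) kW × 1500 h × $0.20 = $0.00 + $46.2 = $46.2
new efficient refrigerator: $444.41 + (53/1000) kW × 1500 h × $0.20 = $444.41 + $15.9 = $460.31
Saving = $46.2 − $460.31 = −$414.11

-$414.11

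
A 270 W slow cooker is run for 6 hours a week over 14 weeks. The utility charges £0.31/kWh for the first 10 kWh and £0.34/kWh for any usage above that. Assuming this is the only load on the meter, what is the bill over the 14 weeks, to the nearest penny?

£7.41

Runtime = 6 h/week × 14 weeks = 84 h
Energy = 0.27 kW × 84 h = 22.68 kWh
Tier 1 (0–10 kWh): 10 × £0.31 = £3.1
Above 10 kWh: 12.68 × £0.34 = £4.3112
Bill = £7.41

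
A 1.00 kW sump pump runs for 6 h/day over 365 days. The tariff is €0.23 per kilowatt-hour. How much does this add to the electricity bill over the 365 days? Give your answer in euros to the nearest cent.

Runtime = 6 h/day × 365 days = 2190 h
Energy = 1 kW × 2190 h = 2190 kWh
Cost = 2190 kWh × €0.23/kWh = €503.70

€503.70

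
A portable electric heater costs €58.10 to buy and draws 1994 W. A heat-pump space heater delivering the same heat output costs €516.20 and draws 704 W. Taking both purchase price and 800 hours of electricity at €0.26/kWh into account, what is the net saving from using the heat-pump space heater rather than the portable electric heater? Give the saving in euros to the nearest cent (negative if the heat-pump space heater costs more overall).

-€189.78

portable electric heater: €58.10 + (1994/1000) kW × 800 h × €0.26 = €58.10 + €414.752 = €472.852
heat-pump space heater: €516.20 + (704/1000) kW × 800 h × €0.26 = €516.20 + €146.432 = €662.632
Saving = €472.852 − €662.632 = −€189.78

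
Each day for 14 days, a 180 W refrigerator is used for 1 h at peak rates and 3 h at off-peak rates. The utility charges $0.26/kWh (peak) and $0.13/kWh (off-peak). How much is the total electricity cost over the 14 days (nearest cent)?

Peak energy = 0.18 kW × 1 h × 14 = 2.52 kWh
Off-peak energy = 0.18 kW × 3 h × 14 = 7.56 kWh
Cost = 2.52 × $0.26 + 7.56 × $0.13 = $0.6552 + $0.9828 = $1.64

$1.64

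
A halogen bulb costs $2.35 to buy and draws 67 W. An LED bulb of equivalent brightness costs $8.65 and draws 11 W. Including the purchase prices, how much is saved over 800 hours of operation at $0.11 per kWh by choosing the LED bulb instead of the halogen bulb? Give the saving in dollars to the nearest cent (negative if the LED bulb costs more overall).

halogen bulb: $2.35 + (67/1000) kW × 800 h × $0.11 = $2.35 + $5.896 = $8.246
LED bulb: $8.65 + (11/1000) kW × 800 h × $0.11 = $8.65 + $0.968 = $9.618
Saving = $8.246 − $9.618 = −$1.372 → -$1.37

-$1.37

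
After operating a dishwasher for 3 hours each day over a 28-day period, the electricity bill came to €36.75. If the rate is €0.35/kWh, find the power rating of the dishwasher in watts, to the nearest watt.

1250 W

Energy = €36.75 ÷ €0.35/kWh = 105 kWh
Runtime = 3 h/day × 28 days = 84 h
Power = 105 kWh ÷ 84 h = 1.25 kW = 1250 W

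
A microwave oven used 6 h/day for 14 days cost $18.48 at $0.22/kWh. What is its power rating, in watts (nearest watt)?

Energy = $18.48 ÷ $0.22/kWh = 84 kWh
Runtime = 6 h/day × 14 days = 84 h
Power = 84 kWh ÷ 84 h = 1 kW = 1000 W

1000 W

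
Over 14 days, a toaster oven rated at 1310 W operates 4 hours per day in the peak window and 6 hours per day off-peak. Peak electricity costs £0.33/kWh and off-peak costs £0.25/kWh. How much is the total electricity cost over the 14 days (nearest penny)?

£51.72

Peak energy = 1.31 kW × 4 h × 14 = 73.36 kWh
Off-peak energy = 1.31 kW × 6 h × 14 = 110.04 kWh
Cost = 73.36 × £0.33 + 110.04 × £0.25 = £24.2088 + £27.51 = £51.72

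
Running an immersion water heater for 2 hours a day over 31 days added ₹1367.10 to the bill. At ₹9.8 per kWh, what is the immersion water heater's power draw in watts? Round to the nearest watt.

2250 W

Energy = ₹1367.10 ÷ ₹9.8/kWh = 139.5 kWh
Runtime = 2 h/day × 31 days = 62 h
Power = 139.5 kWh ÷ 62 h = 2.25 kW = 2250 W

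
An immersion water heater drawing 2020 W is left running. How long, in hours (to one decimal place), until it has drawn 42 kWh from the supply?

Hours = 42 kWh ÷ 2.02 kW = 20.8 h

20.8 h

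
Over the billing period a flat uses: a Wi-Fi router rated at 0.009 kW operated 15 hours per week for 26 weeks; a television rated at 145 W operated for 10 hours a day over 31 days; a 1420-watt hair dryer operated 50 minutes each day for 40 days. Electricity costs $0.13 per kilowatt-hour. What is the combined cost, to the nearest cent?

Wi-Fi router: Runtime = 15 h/week × 26 weeks = 390 h
Wi-Fi router: 0.009 kW × 390 h = 3.51 kWh
television: Runtime = 10 h/day × 31 days = 310 h
television: 0.145 kW × 310 h = 44.95 kWh
hair dryer: Runtime = 50 min × 40 = 2000 min = 33.333333… h
hair dryer: 1.42 kW × 33.333333… h = 47.333333… kWh
Total energy = 95.793333… kWh
Cost = 95.793333… × $0.13 = $12.45

$12.45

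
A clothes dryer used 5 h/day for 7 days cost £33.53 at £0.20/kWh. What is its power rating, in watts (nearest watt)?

Energy = £33.53 ÷ £0.20/kWh = 167.65 kWh
Runtime = 5 h/day × 7 days = 35 h
Power = 167.65 kWh ÷ 35 h = 4.79 kW = 4790 W

4790 W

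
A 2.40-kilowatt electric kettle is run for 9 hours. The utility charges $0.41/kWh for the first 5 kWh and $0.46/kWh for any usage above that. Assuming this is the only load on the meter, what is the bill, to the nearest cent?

Energy = 2.4 kW × 9 h = 21.6 kWh
Tier 1 (0–5 kWh): 5 × $0.41 = $2.05
Above 5 kWh: 16.6 × $0.46 = $7.636
Bill = $9.69

$9.69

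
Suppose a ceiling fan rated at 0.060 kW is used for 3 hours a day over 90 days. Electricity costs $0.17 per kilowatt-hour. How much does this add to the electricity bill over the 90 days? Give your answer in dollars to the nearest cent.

Runtime = 3 h/day × 90 days = 270 h
Energy = 0.06 kW × 270 h = 16.2 kWh
Cost = 16.2 kWh × $0.17/kWh = $2.75

$2.75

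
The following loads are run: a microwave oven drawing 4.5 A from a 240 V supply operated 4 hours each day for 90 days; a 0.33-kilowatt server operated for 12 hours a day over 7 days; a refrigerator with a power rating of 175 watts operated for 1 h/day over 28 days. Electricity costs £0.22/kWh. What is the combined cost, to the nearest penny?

£92.71

microwave oven: Power = 4.5 A × 240 V = 1080 W = 1.08 kW
microwave oven: Runtime = 4 h/day × 90 days = 360 h
microwave oven: 1.08 kW × 360 h = 388.8 kWh
server: Runtime = 12 h/day × 7 days = 84 h
server: 0.33 kW × 84 h = 27.72 kWh
refrigerator: Runtime = 1 h/day × 28 days = 28 h
refrigerator: 0.175 kW × 28 h = 4.9 kWh
Total energy = 421.42 kWh
Cost = 421.42 × £0.22 = £92.71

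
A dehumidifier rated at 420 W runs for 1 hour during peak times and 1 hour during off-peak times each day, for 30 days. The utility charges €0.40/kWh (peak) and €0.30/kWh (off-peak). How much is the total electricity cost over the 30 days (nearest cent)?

€8.82

Peak energy = 0.42 kW × 1 h × 30 = 12.6 kWh
Off-peak energy = 0.42 kW × 1 h × 30 = 12.6 kWh
Cost = 12.6 × €0.40 + 12.6 × €0.30 = €5.04 + €3.78 = €8.82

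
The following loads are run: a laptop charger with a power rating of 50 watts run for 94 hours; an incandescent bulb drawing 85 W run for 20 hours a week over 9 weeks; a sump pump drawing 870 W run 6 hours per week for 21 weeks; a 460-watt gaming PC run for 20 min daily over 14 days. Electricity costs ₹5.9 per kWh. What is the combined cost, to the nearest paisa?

laptop charger: 0.05 kW × 94 h = 4.7 kWh
incandescent bulb: Runtime = 20 h/week × 9 weeks = 180 h
incandescent bulb: 0.085 kW × 180 h = 15.3 kWh
sump pump: Runtime = 6 h/week × 21 weeks = 126 h
sump pump: 0.87 kW × 126 h = 109.62 kWh
gaming PC: Runtime = 20 min × 14 = 280 min = 4.666666… h
gaming PC: 0.46 kW × 4.666666… h = 2.146666… kWh
Total energy = 131.766666… kWh
Cost = 131.766666… × ₹5.9 = ₹777.42

₹777.42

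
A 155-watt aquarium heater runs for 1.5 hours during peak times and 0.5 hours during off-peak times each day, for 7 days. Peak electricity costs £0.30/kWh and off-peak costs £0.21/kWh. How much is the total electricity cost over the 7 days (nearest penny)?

Peak energy = 0.155 kW × 1.5 h × 7 = 1.6275 kWh
Off-peak energy = 0.155 kW × 0.5 h × 7 = 0.5425 kWh
Cost = 1.6275 × £0.30 + 0.5425 × £0.21 = £0.48825 + £0.113925 = £0.60

£0.60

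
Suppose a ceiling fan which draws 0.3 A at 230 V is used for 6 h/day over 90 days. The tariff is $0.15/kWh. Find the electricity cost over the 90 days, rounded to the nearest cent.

$5.59

Power = 0.3 A × 230 V = 69 W = 0.069 kW
Runtime = 6 h/day × 90 days = 540 h
Energy = 0.069 kW × 540 h = 37.26 kWh
Cost = 37.26 kWh × $0.15/kWh = $5.59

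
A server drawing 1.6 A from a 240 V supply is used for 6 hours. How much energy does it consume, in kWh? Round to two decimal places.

Power = 1.6 A × 240 V = 384 W = 0.384 kW
Energy = 0.384 kW × 6 h = 2.304 kWh ≈ 2.30 kWh

2.30 kWh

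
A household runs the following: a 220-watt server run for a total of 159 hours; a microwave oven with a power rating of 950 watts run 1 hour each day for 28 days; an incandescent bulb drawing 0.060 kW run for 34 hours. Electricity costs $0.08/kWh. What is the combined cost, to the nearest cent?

$5.09

server: 0.22 kW × 159 h = 34.98 kWh
microwave oven: Runtime = 1 h/day × 28 days = 28 h
microwave oven: 0.95 kW × 28 h = 26.6 kWh
incandescent bulb: 0.06 kW × 34 h = 2.04 kWh
Total energy = 63.62 kWh
Cost = 63.62 × $0.08 = $5.09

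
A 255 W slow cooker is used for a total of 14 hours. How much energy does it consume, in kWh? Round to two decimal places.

3.57 kWh

Energy = 0.255 kW × 14 h = 3.57 kWh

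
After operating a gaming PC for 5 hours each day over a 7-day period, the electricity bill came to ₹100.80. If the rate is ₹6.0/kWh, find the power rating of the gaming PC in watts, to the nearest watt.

Energy = ₹100.80 ÷ ₹6.0/kWh = 16.8 kWh
Runtime = 5 h/day × 7 days = 35 h
Power = 16.8 kWh ÷ 35 h = 0.48 kW = 480 W

480 W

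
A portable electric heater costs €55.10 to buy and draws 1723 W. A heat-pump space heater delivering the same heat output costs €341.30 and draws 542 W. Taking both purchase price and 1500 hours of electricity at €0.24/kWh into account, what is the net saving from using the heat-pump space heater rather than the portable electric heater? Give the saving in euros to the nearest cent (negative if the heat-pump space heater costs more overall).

€138.96

portable electric heater: €55.10 + (1723/1000) kW × 1500 h × €0.24 = €55.10 + €620.28 = €675.38
heat-pump space heater: €341.30 + (542/1000) kW × 1500 h × €0.24 = €341.30 + €195.12 = €536.42
Saving = €675.38 − €536.42 = €138.96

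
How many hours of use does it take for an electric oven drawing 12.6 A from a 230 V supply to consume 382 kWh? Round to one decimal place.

Power = 12.6 A × 230 V = 2898 W = 2.898 kW
Hours = 382 kWh ÷ 2.898 kW = 131.8 h

131.8 h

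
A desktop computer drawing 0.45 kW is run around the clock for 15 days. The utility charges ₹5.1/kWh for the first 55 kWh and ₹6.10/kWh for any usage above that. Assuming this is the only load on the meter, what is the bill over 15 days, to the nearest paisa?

Runtime = 24 h × 15 = 360 h
Energy = 0.45 kW × 360 h = 162 kWh
Tier 1 (0–55 kWh): 55 × ₹5.1 = ₹280.5
Above 55 kWh: 107 × ₹6.10 = ₹652.7
Bill = ₹933.20

₹933.20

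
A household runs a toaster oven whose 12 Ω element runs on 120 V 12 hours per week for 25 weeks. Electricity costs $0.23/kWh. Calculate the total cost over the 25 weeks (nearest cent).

$82.80

Power = V²/R = 120²/12 = 1200 W = 1.2 kW
Runtime = 12 h/week × 25 weeks = 300 h
Energy = 1.2 kW × 300 h = 360 kWh
Cost = 360 kWh × $0.23/kWh = $82.80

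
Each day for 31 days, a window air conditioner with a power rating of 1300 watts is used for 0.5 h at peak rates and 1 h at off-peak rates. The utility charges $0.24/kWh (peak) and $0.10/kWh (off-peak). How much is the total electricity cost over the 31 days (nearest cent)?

$8.87

Peak energy = 1.3 kW × 0.5 h × 31 = 20.15 kWh
Off-peak energy = 1.3 kW × 1 h × 31 = 40.3 kWh
Cost = 20.15 × $0.24 + 40.3 × $0.10 = $4.836 + $4.03 = $8.87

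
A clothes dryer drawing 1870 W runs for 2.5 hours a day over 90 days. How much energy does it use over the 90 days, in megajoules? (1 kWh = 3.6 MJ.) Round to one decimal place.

Runtime = 2.5 h/day × 90 days = 225 h
Energy = 1.87 kW × 225 h = 420.75 kWh
= 420.75 × 3.6 MJ = 1514.7 MJ

1514.7 MJ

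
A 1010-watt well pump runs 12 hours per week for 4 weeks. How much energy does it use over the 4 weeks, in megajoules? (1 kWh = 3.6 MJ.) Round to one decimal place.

Runtime = 12 h/week × 4 weeks = 48 h
Energy = 1.01 kW × 48 h = 48.48 kWh
= 48.48 × 3.6 MJ = 174.5 MJ

174.5 MJ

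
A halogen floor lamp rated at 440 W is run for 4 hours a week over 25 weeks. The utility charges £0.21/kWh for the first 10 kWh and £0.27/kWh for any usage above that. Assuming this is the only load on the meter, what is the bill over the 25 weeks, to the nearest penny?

Runtime = 4 h/week × 25 weeks = 100 h
Energy = 0.44 kW × 100 h = 44 kWh
Tier 1 (0–10 kWh): 10 × £0.21 = £2.1
Above 10 kWh: 34 × £0.27 = £9.18
Bill = £11.28

£11.28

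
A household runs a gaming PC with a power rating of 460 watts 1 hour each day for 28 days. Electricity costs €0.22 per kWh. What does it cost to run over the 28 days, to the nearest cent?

Runtime = 1 h/day × 28 days = 28 h
Energy = 0.46 kW × 28 h = 12.88 kWh
Cost = 12.88 kWh × €0.22/kWh = €2.83

€2.83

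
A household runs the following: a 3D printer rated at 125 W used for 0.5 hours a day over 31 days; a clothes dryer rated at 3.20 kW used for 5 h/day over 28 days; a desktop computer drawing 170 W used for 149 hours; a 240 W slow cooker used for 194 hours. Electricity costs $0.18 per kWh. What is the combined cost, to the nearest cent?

3D printer: Runtime = 0.5 h/day × 31 days = 15.5 h
3D printer: 0.125 kW × 15.5 h = 1.9375 kWh
clothes dryer: Runtime = 5 h/day × 28 days = 140 h
clothes dryer: 3.2 kW × 140 h = 448 kWh
desktop computer: 0.17 kW × 149 h = 25.33 kWh
slow cooker: 0.24 kW × 194 h = 46.56 kWh
Total energy = 521.8275 kWh
Cost = 521.8275 × $0.18 = $93.93

$93.93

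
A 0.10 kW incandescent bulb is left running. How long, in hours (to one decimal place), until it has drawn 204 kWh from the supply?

Hours = 204 kWh ÷ 0.1 kW = 2040.0 h

2040.0 h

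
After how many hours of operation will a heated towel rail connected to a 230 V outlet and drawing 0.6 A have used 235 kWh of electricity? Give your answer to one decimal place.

Power = 0.6 A × 230 V = 138 W = 0.138 kW
Hours = 235 kWh ÷ 0.138 kW = 1702.9 h

1702.9 h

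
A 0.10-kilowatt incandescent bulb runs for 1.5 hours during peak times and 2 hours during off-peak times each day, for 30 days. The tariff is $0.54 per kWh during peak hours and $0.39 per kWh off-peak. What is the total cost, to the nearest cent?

$4.77

Peak energy = 0.1 kW × 1.5 h × 30 = 4.5 kWh
Off-peak energy = 0.1 kW × 2 h × 30 = 6 kWh
Cost = 4.5 × $0.54 + 6 × $0.39 = $2.43 + $2.34 = $4.77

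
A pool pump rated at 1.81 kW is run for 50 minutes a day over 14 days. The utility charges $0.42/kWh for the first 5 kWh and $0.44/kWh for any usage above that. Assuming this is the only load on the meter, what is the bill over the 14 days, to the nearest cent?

$9.19

Runtime = 50 min × 14 = 700 min = 11.666666… h
Energy = 1.81 kW × 11.666666… h = 21.116666… kWh
Tier 1 (0–5 kWh): 5 × $0.42 = $2.1
Above 5 kWh: 16.116666… × $0.44 = $7.091333…
Bill = $9.19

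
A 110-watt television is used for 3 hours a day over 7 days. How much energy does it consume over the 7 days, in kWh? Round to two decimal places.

Runtime = 3 h/day × 7 days = 21 h
Energy = 0.11 kW × 21 h = 2.31 kWh

2.31 kWh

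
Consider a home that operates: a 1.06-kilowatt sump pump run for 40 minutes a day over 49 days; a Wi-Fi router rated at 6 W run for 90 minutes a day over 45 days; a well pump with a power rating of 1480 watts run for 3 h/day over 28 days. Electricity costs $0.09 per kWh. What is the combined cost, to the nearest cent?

sump pump: Runtime = 40 min × 49 = 1960 min = 32.666666… h
sump pump: 1.06 kW × 32.666666… h = 34.626666… kWh
Wi-Fi router: Runtime = 90 min × 45 = 4050 min = 67.5 h
Wi-Fi router: 0.006 kW × 67.5 h = 0.405 kWh
well pump: Runtime = 3 h/day × 28 days = 84 h
well pump: 1.48 kW × 84 h = 124.32 kWh
Total energy = 159.351666… kWh
Cost = 159.351666… × $0.09 = $14.34

$14.34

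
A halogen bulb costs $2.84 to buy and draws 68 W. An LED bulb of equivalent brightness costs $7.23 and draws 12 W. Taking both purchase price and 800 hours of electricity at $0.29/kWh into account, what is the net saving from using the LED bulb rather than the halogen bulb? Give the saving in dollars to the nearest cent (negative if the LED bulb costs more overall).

$8.60

halogen bulb: $2.84 + (68/1000) kW × 800 h × $0.29 = $2.84 + $15.776 = $18.616
LED bulb: $7.23 + (12/1000) kW × 800 h × $0.29 = $7.23 + $2.784 = $10.014
Saving = $18.616 − $10.014 = $8.602 → $8.60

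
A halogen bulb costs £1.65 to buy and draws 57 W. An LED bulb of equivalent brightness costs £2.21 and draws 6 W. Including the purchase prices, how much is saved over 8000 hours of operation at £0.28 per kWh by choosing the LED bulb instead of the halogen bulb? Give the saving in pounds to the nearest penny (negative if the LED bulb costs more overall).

£113.68

halogen bulb: £1.65 + (57/1000) kW × 8000 h × £0.28 = £1.65 + £127.68 = £129.33
LED bulb: £2.21 + (6/1000) kW × 8000 h × £0.28 = £2.21 + £13.44 = £15.65
Saving = £129.33 − £15.65 = £113.68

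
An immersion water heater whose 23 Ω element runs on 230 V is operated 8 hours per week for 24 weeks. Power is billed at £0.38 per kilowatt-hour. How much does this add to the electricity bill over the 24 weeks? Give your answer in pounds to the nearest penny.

Power = V²/R = 230²/23 = 2300 W = 2.3 kW
Runtime = 8 h/week × 24 weeks = 192 h
Energy = 2.3 kW × 192 h = 441.6 kWh
Cost = 441.6 kWh × £0.38/kWh = £167.81

£167.81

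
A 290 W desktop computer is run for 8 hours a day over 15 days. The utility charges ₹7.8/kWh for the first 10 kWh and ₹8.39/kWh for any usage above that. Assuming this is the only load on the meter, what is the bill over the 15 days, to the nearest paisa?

₹286.07

Runtime = 8 h/day × 15 days = 120 h
Energy = 0.29 kW × 120 h = 34.8 kWh
Tier 1 (0–10 kWh): 10 × ₹7.8 = ₹78
Above 10 kWh: 24.8 × ₹8.39 = ₹208.072
Bill = ₹286.07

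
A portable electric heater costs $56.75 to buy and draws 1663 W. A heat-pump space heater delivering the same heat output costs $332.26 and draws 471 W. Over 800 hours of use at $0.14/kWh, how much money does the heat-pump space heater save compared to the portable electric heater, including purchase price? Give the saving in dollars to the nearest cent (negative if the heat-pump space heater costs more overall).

-$142.01

portable electric heater: $56.75 + (1663/1000) kW × 800 h × $0.14 = $56.75 + $186.256 = $243.006
heat-pump space heater: $332.26 + (471/1000) kW × 800 h × $0.14 = $332.26 + $52.752 = $385.012
Saving = $243.006 − $385.012 = −$142.006 → -$142.01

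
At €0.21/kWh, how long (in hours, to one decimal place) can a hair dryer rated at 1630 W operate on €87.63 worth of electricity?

256.0 h

Energy available = €87.63 ÷ €0.21/kWh = 417.2857 kWh
Hours = 417.2857 kWh ÷ 1.63 kW = 256.0 h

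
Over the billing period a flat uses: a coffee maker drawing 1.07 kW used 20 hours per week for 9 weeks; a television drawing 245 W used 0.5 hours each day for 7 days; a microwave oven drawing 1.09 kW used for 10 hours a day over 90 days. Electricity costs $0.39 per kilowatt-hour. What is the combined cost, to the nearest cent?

coffee maker: Runtime = 20 h/week × 9 weeks = 180 h
coffee maker: 1.07 kW × 180 h = 192.6 kWh
television: Runtime = 0.5 h/day × 7 days = 3.5 h
television: 0.245 kW × 3.5 h = 0.8575 kWh
microwave oven: Runtime = 10 h/day × 90 days = 900 h
microwave oven: 1.09 kW × 900 h = 981 kWh
Total energy = 1174.4575 kWh
Cost = 1174.4575 × $0.39 = $458.04

$458.04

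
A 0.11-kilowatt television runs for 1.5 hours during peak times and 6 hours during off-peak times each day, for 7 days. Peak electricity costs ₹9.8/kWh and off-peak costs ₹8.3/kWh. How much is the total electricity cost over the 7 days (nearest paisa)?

₹49.67

Peak energy = 0.11 kW × 1.5 h × 7 = 1.155 kWh
Off-peak energy = 0.11 kW × 6 h × 7 = 4.62 kWh
Cost = 1.155 × ₹9.8 + 4.62 × ₹8.3 = ₹11.319 + ₹38.346 = ₹49.67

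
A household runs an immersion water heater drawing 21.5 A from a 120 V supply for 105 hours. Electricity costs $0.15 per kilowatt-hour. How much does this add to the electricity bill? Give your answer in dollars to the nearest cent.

Power = 21.5 A × 120 V = 2580 W = 2.58 kW
Energy = 2.58 kW × 105 h = 270.9 kWh
Cost = 270.9 kWh × $0.15/kWh = $40.64

$40.64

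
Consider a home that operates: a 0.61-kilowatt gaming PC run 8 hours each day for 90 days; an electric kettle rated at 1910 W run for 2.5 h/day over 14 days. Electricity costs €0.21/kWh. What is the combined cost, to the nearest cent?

gaming PC: Runtime = 8 h/day × 90 days = 720 h
gaming PC: 0.61 kW × 720 h = 439.2 kWh
electric kettle: Runtime = 2.5 h/day × 14 days = 35 h
electric kettle: 1.91 kW × 35 h = 66.85 kWh
Total energy = 506.05 kWh
Cost = 506.05 × €0.21 = €106.27

€106.27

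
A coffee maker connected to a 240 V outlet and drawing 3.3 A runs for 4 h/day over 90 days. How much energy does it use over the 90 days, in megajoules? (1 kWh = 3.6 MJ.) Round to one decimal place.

1026.4 MJ

Power = 3.3 A × 240 V = 792 W = 0.792 kW
Runtime = 4 h/day × 90 days = 360 h
Energy = 0.792 kW × 360 h = 285.12 kWh
= 285.12 × 3.6 MJ = 1026.4 MJ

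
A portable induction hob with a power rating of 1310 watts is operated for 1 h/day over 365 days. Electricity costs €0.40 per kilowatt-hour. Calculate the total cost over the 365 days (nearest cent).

Runtime = 1 h/day × 365 days = 365 h
Energy = 1.31 kW × 365 h = 478.15 kWh
Cost = 478.15 kWh × €0.40/kWh = €191.26

€191.26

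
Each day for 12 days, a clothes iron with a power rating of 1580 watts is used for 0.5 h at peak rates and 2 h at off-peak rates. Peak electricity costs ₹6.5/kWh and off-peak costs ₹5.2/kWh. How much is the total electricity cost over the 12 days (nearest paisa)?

₹258.80

Peak energy = 1.58 kW × 0.5 h × 12 = 9.48 kWh
Off-peak energy = 1.58 kW × 2 h × 12 = 37.92 kWh
Cost = 9.48 × ₹6.5 + 37.92 × ₹5.2 = ₹61.62 + ₹197.184 = ₹258.80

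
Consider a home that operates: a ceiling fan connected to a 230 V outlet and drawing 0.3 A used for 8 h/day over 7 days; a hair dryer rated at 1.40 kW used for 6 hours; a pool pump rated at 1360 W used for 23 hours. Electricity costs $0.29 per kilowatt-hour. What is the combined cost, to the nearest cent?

$12.63

ceiling fan: Power = 0.3 A × 230 V = 69 W = 0.069 kW
ceiling fan: Runtime = 8 h/day × 7 days = 56 h
ceiling fan: 0.069 kW × 56 h = 3.864 kWh
hair dryer: 1.4 kW × 6 h = 8.4 kWh
pool pump: 1.36 kW × 23 h = 31.28 kWh
Total energy = 43.544 kWh
Cost = 43.544 × $0.29 = $12.63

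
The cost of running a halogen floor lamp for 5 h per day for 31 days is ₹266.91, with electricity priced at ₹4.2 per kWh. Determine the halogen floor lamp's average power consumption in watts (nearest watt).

Energy = ₹266.91 ÷ ₹4.2/kWh = 63.55 kWh
Runtime = 5 h/day × 31 days = 155 h
Power = 63.55 kWh ÷ 155 h = 0.41 kW = 410 W

410 W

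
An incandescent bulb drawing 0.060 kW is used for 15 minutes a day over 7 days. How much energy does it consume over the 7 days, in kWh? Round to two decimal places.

0.11 kWh

Runtime = 15 min × 7 = 105 min = 1.75 h
Energy = 0.06 kW × 1.75 h = 0.105 kWh ≈ 0.11 kWh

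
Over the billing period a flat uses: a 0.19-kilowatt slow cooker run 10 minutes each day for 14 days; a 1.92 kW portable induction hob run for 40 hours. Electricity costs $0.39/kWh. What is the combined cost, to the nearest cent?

$30.12

slow cooker: Runtime = 10 min × 14 = 140 min = 2.333333… h
slow cooker: 0.19 kW × 2.333333… h = 0.443333… kWh
portable induction hob: 1.92 kW × 40 h = 76.8 kWh
Total energy = 77.243333… kWh
Cost = 77.243333… × $0.39 = $30.12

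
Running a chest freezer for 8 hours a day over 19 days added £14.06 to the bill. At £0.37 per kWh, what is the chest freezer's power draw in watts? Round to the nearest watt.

250 W

Energy = £14.06 ÷ £0.37/kWh = 38 kWh
Runtime = 8 h/day × 19 days = 152 h
Power = 38 kWh ÷ 152 h = 0.25 kW = 250 W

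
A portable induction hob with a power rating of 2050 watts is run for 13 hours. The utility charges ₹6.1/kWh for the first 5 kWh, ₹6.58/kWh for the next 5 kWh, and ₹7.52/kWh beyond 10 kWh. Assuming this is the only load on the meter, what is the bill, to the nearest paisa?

Energy = 2.05 kW × 13 h = 26.65 kWh
Tier 1 (0–5 kWh): 5 × ₹6.1 = ₹30.5
Tier 2 (5–10 kWh): 5 × ₹6.58 = ₹32.9
Above 10 kWh: 16.65 × ₹7.52 = ₹125.208
Bill = ₹188.61

₹188.61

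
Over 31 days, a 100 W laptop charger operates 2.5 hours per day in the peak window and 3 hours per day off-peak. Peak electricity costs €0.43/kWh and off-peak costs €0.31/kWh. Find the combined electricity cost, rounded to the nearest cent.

€6.22

Peak energy = 0.1 kW × 2.5 h × 31 = 7.75 kWh
Off-peak energy = 0.1 kW × 3 h × 31 = 9.3 kWh
Cost = 7.75 × €0.43 + 9.3 × €0.31 = €3.3325 + €2.883 = €6.22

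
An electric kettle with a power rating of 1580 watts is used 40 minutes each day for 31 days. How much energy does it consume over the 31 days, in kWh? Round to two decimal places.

Runtime = 40 min × 31 = 1240 min = 20.666666… h
Energy = 1.58 kW × 20.666666… h = 32.653333… kWh ≈ 32.65 kWh

32.65 kWh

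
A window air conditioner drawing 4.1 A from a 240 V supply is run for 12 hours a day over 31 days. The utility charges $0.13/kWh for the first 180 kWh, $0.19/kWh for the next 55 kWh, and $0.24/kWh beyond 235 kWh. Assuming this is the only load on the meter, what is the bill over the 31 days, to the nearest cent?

$65.30

Power = 4.1 A × 240 V = 984 W = 0.984 kW
Runtime = 12 h/day × 31 days = 372 h
Energy = 0.984 kW × 372 h = 366.048 kWh
Tier 1 (0–180 kWh): 180 × $0.13 = $23.4
Tier 2 (180–235 kWh): 55 × $0.19 = $10.45
Above 235 kWh: 131.048 × $0.24 = $31.45152
Bill = $65.30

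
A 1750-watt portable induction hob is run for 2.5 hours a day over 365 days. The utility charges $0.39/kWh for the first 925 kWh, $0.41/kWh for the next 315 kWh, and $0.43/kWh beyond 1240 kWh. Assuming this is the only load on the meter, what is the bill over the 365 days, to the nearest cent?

$643.36

Runtime = 2.5 h/day × 365 days = 912.5 h
Energy = 1.75 kW × 912.5 h = 1596.875 kWh
Tier 1 (0–925 kWh): 925 × $0.39 = $360.75
Tier 2 (925–1240 kWh): 315 × $0.41 = $129.15
Above 1240 kWh: 356.875 × $0.43 = $153.45625
Bill = $643.36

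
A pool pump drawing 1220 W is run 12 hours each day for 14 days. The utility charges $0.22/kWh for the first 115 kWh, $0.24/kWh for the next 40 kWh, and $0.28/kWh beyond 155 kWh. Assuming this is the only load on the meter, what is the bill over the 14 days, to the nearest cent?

$48.89

Runtime = 12 h/day × 14 days = 168 h
Energy = 1.22 kW × 168 h = 204.96 kWh
Tier 1 (0–115 kWh): 115 × $0.22 = $25.3
Tier 2 (115–155 kWh): 40 × $0.24 = $9.6
Above 155 kWh: 49.96 × $0.28 = $13.9888
Bill = $48.89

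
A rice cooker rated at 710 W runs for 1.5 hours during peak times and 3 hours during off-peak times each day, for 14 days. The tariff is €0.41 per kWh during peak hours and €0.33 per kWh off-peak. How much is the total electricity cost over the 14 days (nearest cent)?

Peak energy = 0.71 kW × 1.5 h × 14 = 14.91 kWh
Off-peak energy = 0.71 kW × 3 h × 14 = 29.82 kWh
Cost = 14.91 × €0.41 + 29.82 × €0.33 = €6.1131 + €9.8406 = €15.95

€15.95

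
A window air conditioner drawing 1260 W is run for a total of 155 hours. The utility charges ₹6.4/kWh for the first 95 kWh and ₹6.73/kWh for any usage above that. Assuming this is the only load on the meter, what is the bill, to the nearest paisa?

₹1283.02

Energy = 1.26 kW × 155 h = 195.3 kWh
Tier 1 (0–95 kWh): 95 × ₹6.4 = ₹608
Above 95 kWh: 100.3 × ₹6.73 = ₹675.019
Bill = ₹1283.02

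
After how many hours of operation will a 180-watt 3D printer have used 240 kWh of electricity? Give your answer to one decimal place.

1333.3 h

Hours = 240 kWh ÷ 0.18 kW = 1333.3 h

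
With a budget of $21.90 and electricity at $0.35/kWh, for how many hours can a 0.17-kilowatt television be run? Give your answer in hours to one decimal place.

368.1 h

Energy available = $21.90 ÷ $0.35/kWh = 62.5714 kWh
Hours = 62.5714 kWh ÷ 0.17 kW = 368.1 h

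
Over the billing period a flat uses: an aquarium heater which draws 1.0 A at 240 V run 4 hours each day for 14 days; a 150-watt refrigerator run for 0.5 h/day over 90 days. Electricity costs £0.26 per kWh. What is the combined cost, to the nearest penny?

aquarium heater: Power = 1.0 A × 240 V = 240 W = 0.24 kW
aquarium heater: Runtime = 4 h/day × 14 days = 56 h
aquarium heater: 0.24 kW × 56 h = 13.44 kWh
refrigerator: Runtime = 0.5 h/day × 90 days = 45 h
refrigerator: 0.15 kW × 45 h = 6.75 kWh
Total energy = 20.19 kWh
Cost = 20.19 × £0.26 = £5.25

£5.25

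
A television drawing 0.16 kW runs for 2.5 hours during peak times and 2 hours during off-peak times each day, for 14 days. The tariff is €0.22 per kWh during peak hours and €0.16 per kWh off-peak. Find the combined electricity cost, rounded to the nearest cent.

€1.95

Peak energy = 0.16 kW × 2.5 h × 14 = 5.6 kWh
Off-peak energy = 0.16 kW × 2 h × 14 = 4.48 kWh
Cost = 5.6 × €0.22 + 4.48 × €0.16 = €1.232 + €0.7168 = €1.95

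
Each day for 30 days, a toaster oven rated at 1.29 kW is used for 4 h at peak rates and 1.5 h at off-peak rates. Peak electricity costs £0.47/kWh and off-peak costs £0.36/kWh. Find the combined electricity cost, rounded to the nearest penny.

Peak energy = 1.29 kW × 4 h × 30 = 154.8 kWh
Off-peak energy = 1.29 kW × 1.5 h × 30 = 58.05 kWh
Cost = 154.8 × £0.47 + 58.05 × £0.36 = £72.756 + £20.898 = £93.65

£93.65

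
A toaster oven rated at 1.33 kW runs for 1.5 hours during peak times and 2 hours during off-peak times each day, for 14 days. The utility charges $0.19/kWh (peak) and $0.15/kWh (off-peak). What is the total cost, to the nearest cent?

$10.89

Peak energy = 1.33 kW × 1.5 h × 14 = 27.93 kWh
Off-peak energy = 1.33 kW × 2 h × 14 = 37.24 kWh
Cost = 27.93 × $0.19 + 37.24 × $0.15 = $5.3067 + $5.586 = $10.89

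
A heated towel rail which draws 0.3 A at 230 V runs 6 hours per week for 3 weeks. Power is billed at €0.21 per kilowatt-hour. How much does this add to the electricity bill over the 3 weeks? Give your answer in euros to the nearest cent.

Power = 0.3 A × 230 V = 69 W = 0.069 kW
Runtime = 6 h/week × 3 weeks = 18 h
Energy = 0.069 kW × 18 h = 1.242 kWh
Cost = 1.242 kWh × €0.21/kWh = €0.26

€0.26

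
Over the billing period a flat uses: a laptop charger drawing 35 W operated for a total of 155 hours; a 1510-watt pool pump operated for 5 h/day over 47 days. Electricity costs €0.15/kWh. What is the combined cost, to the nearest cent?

laptop charger: 0.035 kW × 155 h = 5.425 kWh
pool pump: Runtime = 5 h/day × 47 days = 235 h
pool pump: 1.51 kW × 235 h = 354.85 kWh
Total energy = 360.275 kWh
Cost = 360.275 × €0.15 = €54.04

€54.04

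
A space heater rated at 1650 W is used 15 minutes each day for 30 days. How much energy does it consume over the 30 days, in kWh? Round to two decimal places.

12.38 kWh

Runtime = 15 min × 30 = 450 min = 7.5 h
Energy = 1.65 kW × 7.5 h = 12.375 kWh ≈ 12.38 kWh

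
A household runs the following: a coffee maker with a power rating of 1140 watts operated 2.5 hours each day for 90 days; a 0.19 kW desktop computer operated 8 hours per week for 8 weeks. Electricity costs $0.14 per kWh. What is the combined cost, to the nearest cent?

$37.61

coffee maker: Runtime = 2.5 h/day × 90 days = 225 h
coffee maker: 1.14 kW × 225 h = 256.5 kWh
desktop computer: Runtime = 8 h/week × 8 weeks = 64 h
desktop computer: 0.19 kW × 64 h = 12.16 kWh
Total energy = 268.66 kWh
Cost = 268.66 × $0.14 = $37.61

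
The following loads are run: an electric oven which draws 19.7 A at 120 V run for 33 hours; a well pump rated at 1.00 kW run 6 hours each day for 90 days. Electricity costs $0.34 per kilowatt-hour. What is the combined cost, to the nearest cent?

electric oven: Power = 19.7 A × 120 V = 2364 W = 2.364 kW
electric oven: 2.364 kW × 33 h = 78.012 kWh
well pump: Runtime = 6 h/day × 90 days = 540 h
well pump: 1 kW × 540 h = 540 kWh
Total energy = 618.012 kWh
Cost = 618.012 × $0.34 = $210.12

$210.12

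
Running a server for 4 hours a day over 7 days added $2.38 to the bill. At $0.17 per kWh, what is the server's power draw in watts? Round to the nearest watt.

Energy = $2.38 ÷ $0.17/kWh = 14 kWh
Runtime = 4 h/day × 7 days = 28 h
Power = 14 kWh ÷ 28 h = 0.5 kW = 500 W

500 W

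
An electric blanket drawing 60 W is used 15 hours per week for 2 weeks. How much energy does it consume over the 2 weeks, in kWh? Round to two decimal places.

1.80 kWh

Runtime = 15 h/week × 2 weeks = 30 h
Energy = 0.06 kW × 30 h = 1.8 kWh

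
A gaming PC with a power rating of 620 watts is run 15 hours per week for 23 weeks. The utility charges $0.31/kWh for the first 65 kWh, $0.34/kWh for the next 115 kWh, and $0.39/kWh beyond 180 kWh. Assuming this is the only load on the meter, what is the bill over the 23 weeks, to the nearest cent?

Runtime = 15 h/week × 23 weeks = 345 h
Energy = 0.62 kW × 345 h = 213.9 kWh
Tier 1 (0–65 kWh): 65 × $0.31 = $20.15
Tier 2 (65–180 kWh): 115 × $0.34 = $39.1
Above 180 kWh: 33.9 × $0.39 = $13.221
Bill = $72.47

$72.47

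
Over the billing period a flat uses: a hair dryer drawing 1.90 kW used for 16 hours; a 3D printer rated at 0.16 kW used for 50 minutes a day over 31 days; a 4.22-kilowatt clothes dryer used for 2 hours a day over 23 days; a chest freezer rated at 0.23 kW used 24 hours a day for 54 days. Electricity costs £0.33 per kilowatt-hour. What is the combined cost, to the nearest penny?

hair dryer: 1.9 kW × 16 h = 30.4 kWh
3D printer: Runtime = 50 min × 31 = 1550 min = 25.833333… h
3D printer: 0.16 kW × 25.833333… h = 4.133333… kWh
clothes dryer: Runtime = 2 h/day × 23 days = 46 h
clothes dryer: 4.22 kW × 46 h = 194.12 kWh
chest freezer: Runtime = 24 h × 54 = 1296 h
chest freezer: 0.23 kW × 1296 h = 298.08 kWh
Total energy = 526.733333… kWh
Cost = 526.733333… × £0.33 = £173.82

£173.82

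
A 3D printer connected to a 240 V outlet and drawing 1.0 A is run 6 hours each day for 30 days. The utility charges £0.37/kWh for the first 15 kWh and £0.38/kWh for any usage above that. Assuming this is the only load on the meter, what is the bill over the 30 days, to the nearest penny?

£16.27

Power = 1.0 A × 240 V = 240 W = 0.24 kW
Runtime = 6 h/day × 30 days = 180 h
Energy = 0.24 kW × 180 h = 43.2 kWh
Tier 1 (0–15 kWh): 15 × £0.37 = £5.55
Above 15 kWh: 28.2 × £0.38 = £10.716
Bill = £16.27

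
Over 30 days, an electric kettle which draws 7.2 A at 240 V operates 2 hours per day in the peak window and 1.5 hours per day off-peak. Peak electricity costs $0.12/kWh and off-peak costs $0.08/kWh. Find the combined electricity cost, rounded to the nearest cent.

$18.66

Power = 7.2 A × 240 V = 1728 W = 1.728 kW
Peak energy = 1.728 kW × 2 h × 30 = 103.68 kWh
Off-peak energy = 1.728 kW × 1.5 h × 30 = 77.76 kWh
Cost = 103.68 × $0.12 + 77.76 × $0.08 = $12.4416 + $6.2208 = $18.66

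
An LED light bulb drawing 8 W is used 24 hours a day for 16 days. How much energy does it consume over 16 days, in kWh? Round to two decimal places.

Runtime = 24 h × 16 = 384 h
Energy = 0.008 kW × 384 h = 3.072 kWh ≈ 3.07 kWh

3.07 kWh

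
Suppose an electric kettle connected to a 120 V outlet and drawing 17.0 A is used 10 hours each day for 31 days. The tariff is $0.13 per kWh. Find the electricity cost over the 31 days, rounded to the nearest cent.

$82.21

Power = 17.0 A × 120 V = 2040 W = 2.04 kW
Runtime = 10 h/day × 31 days = 310 h
Energy = 2.04 kW × 310 h = 632.4 kWh
Cost = 632.4 kWh × $0.13/kWh = $82.21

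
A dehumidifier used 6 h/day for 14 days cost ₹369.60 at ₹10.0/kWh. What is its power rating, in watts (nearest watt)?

Energy = ₹369.60 ÷ ₹10.0/kWh = 36.96 kWh
Runtime = 6 h/day × 14 days = 84 h
Power = 36.96 kWh ÷ 84 h = 0.44 kW = 440 W

440 W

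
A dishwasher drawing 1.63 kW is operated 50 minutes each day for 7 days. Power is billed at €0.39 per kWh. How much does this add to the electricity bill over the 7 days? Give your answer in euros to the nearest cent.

€3.71

Runtime = 50 min × 7 = 350 min = 5.833333… h
Energy = 1.63 kW × 5.833333… h = 9.508333… kWh
Cost = 9.508333… kWh × €0.39/kWh = €3.71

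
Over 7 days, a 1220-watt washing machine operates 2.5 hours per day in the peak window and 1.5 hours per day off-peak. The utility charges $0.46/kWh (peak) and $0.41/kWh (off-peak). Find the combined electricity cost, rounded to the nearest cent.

Peak energy = 1.22 kW × 2.5 h × 7 = 21.35 kWh
Off-peak energy = 1.22 kW × 1.5 h × 7 = 12.81 kWh
Cost = 21.35 × $0.46 + 12.81 × $0.41 = $9.821 + $5.2521 = $15.07

$15.07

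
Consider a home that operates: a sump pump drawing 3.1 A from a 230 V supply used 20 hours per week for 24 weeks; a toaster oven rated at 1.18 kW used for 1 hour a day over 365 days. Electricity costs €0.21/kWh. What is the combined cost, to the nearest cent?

€162.32

sump pump: Power = 3.1 A × 230 V = 713 W = 0.713 kW
sump pump: Runtime = 20 h/week × 24 weeks = 480 h
sump pump: 0.713 kW × 480 h = 342.24 kWh
toaster oven: Runtime = 1 h/day × 365 days = 365 h
toaster oven: 1.18 kW × 365 h = 430.7 kWh
Total energy = 772.94 kWh
Cost = 772.94 × €0.21 = €162.32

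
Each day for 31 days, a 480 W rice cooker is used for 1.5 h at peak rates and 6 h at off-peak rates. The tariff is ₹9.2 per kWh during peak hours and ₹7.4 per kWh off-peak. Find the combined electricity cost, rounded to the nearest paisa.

Peak energy = 0.48 kW × 1.5 h × 31 = 22.32 kWh
Off-peak energy = 0.48 kW × 6 h × 31 = 89.28 kWh
Cost = 22.32 × ₹9.2 + 89.28 × ₹7.4 = ₹205.344 + ₹660.672 = ₹866.02

₹866.02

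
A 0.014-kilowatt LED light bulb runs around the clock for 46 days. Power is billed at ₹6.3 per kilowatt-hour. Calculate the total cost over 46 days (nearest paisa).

Runtime = 24 h × 46 = 1104 h
Energy = 0.014 kW × 1104 h = 15.456 kWh
Cost = 15.456 kWh × ₹6.3/kWh = ₹97.37

₹97.37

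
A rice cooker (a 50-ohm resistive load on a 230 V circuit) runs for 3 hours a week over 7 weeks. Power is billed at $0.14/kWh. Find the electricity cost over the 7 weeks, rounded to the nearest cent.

$3.11

Power = V²/R = 230²/50 = 1058 W = 1.058 kW
Runtime = 3 h/week × 7 weeks = 21 h
Energy = 1.058 kW × 21 h = 22.218 kWh
Cost = 22.218 kWh × $0.14/kWh = $3.11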